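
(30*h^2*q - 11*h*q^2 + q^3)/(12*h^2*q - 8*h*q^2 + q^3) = (-5*h + q)/(-2*h + q)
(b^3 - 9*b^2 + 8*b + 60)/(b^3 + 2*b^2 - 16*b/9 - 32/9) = 9*(b^2 - 11*b + 30)/(9*b^2 - 16)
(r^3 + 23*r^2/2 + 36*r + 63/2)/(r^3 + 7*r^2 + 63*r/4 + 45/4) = 2*(r + 7)/(2*r + 5)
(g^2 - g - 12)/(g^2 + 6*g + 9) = (g - 4)/(g + 3)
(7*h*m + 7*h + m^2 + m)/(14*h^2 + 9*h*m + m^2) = (m + 1)/(2*h + m)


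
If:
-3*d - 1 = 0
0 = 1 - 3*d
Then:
No Solution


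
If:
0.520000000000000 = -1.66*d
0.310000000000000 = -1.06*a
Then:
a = -0.29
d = -0.31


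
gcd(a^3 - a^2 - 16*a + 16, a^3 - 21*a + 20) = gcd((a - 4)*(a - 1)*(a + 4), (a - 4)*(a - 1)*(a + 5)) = a^2 - 5*a + 4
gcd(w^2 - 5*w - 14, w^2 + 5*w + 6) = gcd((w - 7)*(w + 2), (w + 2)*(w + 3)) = w + 2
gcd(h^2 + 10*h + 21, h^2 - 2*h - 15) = h + 3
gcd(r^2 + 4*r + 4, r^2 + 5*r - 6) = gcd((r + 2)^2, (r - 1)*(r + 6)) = 1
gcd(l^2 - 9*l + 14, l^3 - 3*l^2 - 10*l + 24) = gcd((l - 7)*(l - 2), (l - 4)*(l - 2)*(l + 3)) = l - 2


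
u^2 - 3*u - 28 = (u - 7)*(u + 4)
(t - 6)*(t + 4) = t^2 - 2*t - 24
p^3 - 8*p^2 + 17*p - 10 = (p - 5)*(p - 2)*(p - 1)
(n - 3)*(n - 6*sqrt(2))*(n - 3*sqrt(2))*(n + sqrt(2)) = n^4 - 8*sqrt(2)*n^3 - 3*n^3 + 18*n^2 + 24*sqrt(2)*n^2 - 54*n + 36*sqrt(2)*n - 108*sqrt(2)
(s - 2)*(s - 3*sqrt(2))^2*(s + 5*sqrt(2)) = s^4 - 2*s^3 - sqrt(2)*s^3 - 42*s^2 + 2*sqrt(2)*s^2 + 84*s + 90*sqrt(2)*s - 180*sqrt(2)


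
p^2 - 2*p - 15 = (p - 5)*(p + 3)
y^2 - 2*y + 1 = (y - 1)^2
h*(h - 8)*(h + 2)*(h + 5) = h^4 - h^3 - 46*h^2 - 80*h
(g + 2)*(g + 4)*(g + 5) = g^3 + 11*g^2 + 38*g + 40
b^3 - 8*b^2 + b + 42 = (b - 7)*(b - 3)*(b + 2)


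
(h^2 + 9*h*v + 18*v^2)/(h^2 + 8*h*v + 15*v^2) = (h + 6*v)/(h + 5*v)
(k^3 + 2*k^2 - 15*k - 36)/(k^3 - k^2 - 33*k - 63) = (k - 4)/(k - 7)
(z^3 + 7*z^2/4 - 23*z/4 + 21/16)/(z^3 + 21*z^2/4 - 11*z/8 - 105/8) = (8*z^2 + 26*z - 7)/(2*(4*z^2 + 27*z + 35))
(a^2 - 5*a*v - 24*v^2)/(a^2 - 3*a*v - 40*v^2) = (a + 3*v)/(a + 5*v)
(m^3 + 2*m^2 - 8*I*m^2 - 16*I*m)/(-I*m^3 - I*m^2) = (I*m^2 + 2*m*(4 + I) + 16)/(m*(m + 1))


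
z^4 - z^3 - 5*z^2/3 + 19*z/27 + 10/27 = (z - 5/3)*(z - 2/3)*(z + 1/3)*(z + 1)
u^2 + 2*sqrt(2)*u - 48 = (u - 4*sqrt(2))*(u + 6*sqrt(2))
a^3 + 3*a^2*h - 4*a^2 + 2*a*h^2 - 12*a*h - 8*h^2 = (a - 4)*(a + h)*(a + 2*h)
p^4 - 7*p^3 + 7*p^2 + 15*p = p*(p - 5)*(p - 3)*(p + 1)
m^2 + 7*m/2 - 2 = (m - 1/2)*(m + 4)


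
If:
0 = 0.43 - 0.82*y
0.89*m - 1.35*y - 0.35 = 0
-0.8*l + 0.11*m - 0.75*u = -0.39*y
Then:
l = 0.419083995615237 - 0.9375*u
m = 1.19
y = 0.52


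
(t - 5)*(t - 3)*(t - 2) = t^3 - 10*t^2 + 31*t - 30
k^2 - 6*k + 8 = (k - 4)*(k - 2)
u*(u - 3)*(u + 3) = u^3 - 9*u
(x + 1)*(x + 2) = x^2 + 3*x + 2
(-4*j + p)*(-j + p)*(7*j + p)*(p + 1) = 28*j^3*p + 28*j^3 - 31*j^2*p^2 - 31*j^2*p + 2*j*p^3 + 2*j*p^2 + p^4 + p^3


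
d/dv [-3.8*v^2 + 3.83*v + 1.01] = 3.83 - 7.6*v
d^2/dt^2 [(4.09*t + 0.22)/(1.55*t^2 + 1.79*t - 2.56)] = ((3.1*t + 1.79)*(4.09*t + 0.22)*(6.2*t + 3.58) - (38.037*t + 15.3242)*(1.55*t^2 + 1.79*t - 2.56))/(1.55*t^2 + 1.79*t - 2.56)^3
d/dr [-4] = 0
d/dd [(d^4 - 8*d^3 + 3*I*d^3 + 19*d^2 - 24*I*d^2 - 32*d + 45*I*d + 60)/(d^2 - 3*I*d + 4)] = (2*d^5 + d^4*(-8 - 6*I) + d^3*(34 + 48*I) + d^2*(-136 - 66*I) + d*(32 - 192*I) - 128 + 360*I)/(d^4 - 6*I*d^3 - d^2 - 24*I*d + 16)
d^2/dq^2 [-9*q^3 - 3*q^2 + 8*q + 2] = -54*q - 6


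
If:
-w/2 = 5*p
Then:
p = -w/10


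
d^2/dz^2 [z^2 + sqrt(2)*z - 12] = 2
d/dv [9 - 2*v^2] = -4*v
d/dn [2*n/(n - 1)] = -2/(n - 1)^2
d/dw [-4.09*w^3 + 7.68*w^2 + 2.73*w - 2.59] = -12.27*w^2 + 15.36*w + 2.73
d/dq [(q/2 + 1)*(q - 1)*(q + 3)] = 3*q^2/2 + 4*q + 1/2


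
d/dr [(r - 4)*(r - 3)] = 2*r - 7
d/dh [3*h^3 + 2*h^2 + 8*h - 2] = 9*h^2 + 4*h + 8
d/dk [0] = 0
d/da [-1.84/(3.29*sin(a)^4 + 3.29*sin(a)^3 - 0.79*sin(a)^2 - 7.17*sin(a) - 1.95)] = (24.2144*sin(a)^3 + 18.1608*sin(a)^2 - 2.9072*sin(a) - 13.1928)*cos(a)/(-3.29*sin(a)^4 - 3.29*sin(a)^3 + 0.79*sin(a)^2 + 7.17*sin(a) + 1.95)^2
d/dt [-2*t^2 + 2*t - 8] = 2 - 4*t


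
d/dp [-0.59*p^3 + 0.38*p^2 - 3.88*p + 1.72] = -1.77*p^2 + 0.76*p - 3.88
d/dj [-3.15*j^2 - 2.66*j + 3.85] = -6.3*j - 2.66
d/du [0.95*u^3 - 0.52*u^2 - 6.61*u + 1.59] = 2.85*u^2 - 1.04*u - 6.61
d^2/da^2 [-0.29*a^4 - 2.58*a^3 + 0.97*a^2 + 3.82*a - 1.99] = -3.48*a^2 - 15.48*a + 1.94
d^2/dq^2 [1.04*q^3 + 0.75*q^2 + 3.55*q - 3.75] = 6.24*q + 1.5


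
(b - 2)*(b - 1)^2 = b^3 - 4*b^2 + 5*b - 2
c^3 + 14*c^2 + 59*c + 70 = (c + 2)*(c + 5)*(c + 7)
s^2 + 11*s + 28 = (s + 4)*(s + 7)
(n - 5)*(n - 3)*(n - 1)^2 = n^4 - 10*n^3 + 32*n^2 - 38*n + 15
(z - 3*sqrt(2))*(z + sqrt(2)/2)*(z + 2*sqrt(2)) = z^3 - sqrt(2)*z^2/2 - 13*z - 6*sqrt(2)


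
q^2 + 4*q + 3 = (q + 1)*(q + 3)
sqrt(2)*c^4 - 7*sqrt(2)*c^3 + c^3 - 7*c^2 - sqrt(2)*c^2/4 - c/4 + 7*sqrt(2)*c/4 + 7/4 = (c - 7)*(c - 1/2)*(c + 1/2)*(sqrt(2)*c + 1)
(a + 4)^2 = a^2 + 8*a + 16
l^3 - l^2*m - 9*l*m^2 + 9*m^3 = (l - 3*m)*(l - m)*(l + 3*m)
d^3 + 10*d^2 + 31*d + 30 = (d + 2)*(d + 3)*(d + 5)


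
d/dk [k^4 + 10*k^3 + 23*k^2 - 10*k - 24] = 4*k^3 + 30*k^2 + 46*k - 10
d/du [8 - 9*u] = -9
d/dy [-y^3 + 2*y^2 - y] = -3*y^2 + 4*y - 1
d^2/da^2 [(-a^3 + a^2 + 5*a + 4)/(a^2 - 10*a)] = 2*(-85*a^3 + 12*a^2 - 120*a + 400)/(a^3*(a^3 - 30*a^2 + 300*a - 1000))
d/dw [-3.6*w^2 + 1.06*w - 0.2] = 1.06 - 7.2*w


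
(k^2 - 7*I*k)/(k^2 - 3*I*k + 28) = k/(k + 4*I)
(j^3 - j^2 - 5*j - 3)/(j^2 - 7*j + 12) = (j^2 + 2*j + 1)/(j - 4)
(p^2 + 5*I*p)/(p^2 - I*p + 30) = p/(p - 6*I)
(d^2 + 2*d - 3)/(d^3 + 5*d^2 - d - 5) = (d + 3)/(d^2 + 6*d + 5)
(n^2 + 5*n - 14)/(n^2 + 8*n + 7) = (n - 2)/(n + 1)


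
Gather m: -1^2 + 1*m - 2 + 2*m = 3*m - 3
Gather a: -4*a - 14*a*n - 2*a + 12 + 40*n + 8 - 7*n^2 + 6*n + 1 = a*(-14*n - 6) - 7*n^2 + 46*n + 21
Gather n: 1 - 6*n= 1 - 6*n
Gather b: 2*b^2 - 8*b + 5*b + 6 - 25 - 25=2*b^2 - 3*b - 44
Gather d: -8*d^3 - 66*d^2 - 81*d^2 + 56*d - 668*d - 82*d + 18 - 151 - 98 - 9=-8*d^3 - 147*d^2 - 694*d - 240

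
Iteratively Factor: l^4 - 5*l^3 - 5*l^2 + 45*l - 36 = (l - 4)*(l^3 - l^2 - 9*l + 9) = (l - 4)*(l + 3)*(l^2 - 4*l + 3) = (l - 4)*(l - 3)*(l + 3)*(l - 1)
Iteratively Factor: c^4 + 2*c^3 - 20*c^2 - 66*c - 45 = (c + 3)*(c^3 - c^2 - 17*c - 15) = (c + 1)*(c + 3)*(c^2 - 2*c - 15) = (c + 1)*(c + 3)^2*(c - 5)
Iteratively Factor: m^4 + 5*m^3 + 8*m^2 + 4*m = (m + 2)*(m^3 + 3*m^2 + 2*m) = (m + 1)*(m + 2)*(m^2 + 2*m) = (m + 1)*(m + 2)^2*(m)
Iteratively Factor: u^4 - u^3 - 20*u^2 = (u)*(u^3 - u^2 - 20*u) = u*(u + 4)*(u^2 - 5*u) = u^2*(u + 4)*(u - 5)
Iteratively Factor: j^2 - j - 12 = (j - 4)*(j + 3)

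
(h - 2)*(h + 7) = h^2 + 5*h - 14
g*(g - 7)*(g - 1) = g^3 - 8*g^2 + 7*g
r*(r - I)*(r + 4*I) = r^3 + 3*I*r^2 + 4*r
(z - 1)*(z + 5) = z^2 + 4*z - 5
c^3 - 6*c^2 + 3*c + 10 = (c - 5)*(c - 2)*(c + 1)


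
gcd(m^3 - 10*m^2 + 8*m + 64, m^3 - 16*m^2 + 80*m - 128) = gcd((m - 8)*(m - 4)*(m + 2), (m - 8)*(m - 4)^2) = m^2 - 12*m + 32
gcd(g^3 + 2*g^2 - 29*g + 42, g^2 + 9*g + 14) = g + 7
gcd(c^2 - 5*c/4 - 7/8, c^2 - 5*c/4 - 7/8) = c^2 - 5*c/4 - 7/8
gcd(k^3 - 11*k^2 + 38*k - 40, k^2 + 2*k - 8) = k - 2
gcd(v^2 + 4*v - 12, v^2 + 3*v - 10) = v - 2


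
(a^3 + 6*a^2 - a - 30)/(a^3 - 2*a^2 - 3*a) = (-a^3 - 6*a^2 + a + 30)/(a*(-a^2 + 2*a + 3))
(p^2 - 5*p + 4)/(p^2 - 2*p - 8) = (p - 1)/(p + 2)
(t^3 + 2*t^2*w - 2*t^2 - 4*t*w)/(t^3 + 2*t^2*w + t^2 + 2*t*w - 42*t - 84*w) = t*(t - 2)/(t^2 + t - 42)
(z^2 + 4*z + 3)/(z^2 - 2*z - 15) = (z + 1)/(z - 5)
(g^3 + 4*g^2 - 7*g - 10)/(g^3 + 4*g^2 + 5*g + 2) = (g^2 + 3*g - 10)/(g^2 + 3*g + 2)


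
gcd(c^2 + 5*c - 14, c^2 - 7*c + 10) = c - 2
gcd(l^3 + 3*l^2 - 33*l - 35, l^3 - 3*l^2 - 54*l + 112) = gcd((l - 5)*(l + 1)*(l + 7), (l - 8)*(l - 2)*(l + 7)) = l + 7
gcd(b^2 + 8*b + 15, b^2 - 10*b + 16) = 1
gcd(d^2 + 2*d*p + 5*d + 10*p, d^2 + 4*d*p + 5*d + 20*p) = d + 5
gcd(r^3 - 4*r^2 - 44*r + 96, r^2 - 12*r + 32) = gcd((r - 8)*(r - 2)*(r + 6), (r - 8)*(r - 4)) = r - 8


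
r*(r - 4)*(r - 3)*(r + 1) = r^4 - 6*r^3 + 5*r^2 + 12*r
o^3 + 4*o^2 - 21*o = o*(o - 3)*(o + 7)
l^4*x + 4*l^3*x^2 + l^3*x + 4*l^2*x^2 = l^2*(l + 4*x)*(l*x + x)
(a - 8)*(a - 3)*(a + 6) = a^3 - 5*a^2 - 42*a + 144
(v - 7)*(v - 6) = v^2 - 13*v + 42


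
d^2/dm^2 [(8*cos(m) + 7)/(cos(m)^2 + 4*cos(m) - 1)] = 2*(-36*sin(m)^4*cos(m) + 2*sin(m)^4 + 61*sin(m)^2 + 97*cos(m)/2 - 45*cos(3*m)/2 + 2*cos(5*m) + 88)/(-sin(m)^2 + 4*cos(m))^3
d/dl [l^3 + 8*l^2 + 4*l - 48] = 3*l^2 + 16*l + 4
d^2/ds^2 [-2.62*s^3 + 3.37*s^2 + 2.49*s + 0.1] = 6.74 - 15.72*s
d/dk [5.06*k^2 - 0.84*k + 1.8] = 10.12*k - 0.84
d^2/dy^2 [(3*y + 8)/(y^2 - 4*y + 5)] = 2*((4 - 9*y)*(y^2 - 4*y + 5) + 4*(y - 2)^2*(3*y + 8))/(y^2 - 4*y + 5)^3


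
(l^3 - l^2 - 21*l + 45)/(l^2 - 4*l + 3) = (l^2 + 2*l - 15)/(l - 1)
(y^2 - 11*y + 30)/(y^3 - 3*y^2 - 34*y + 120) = (y - 6)/(y^2 + 2*y - 24)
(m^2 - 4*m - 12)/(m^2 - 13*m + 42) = (m + 2)/(m - 7)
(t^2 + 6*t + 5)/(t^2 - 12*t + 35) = (t^2 + 6*t + 5)/(t^2 - 12*t + 35)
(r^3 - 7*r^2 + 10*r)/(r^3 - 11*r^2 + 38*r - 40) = r/(r - 4)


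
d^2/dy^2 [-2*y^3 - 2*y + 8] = -12*y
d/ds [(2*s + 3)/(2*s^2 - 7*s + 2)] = (-4*s^2 - 12*s + 25)/(4*s^4 - 28*s^3 + 57*s^2 - 28*s + 4)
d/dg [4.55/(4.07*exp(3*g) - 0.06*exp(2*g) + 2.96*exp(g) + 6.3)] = (-55.5555*exp(2*g) + 0.546*exp(g) - 13.468)*exp(g)/(4.07*exp(3*g) - 0.06*exp(2*g) + 2.96*exp(g) + 6.3)^2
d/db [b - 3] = 1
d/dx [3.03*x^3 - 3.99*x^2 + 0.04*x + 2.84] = 9.09*x^2 - 7.98*x + 0.04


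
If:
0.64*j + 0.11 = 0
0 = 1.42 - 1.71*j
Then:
No Solution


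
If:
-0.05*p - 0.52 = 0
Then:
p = -10.40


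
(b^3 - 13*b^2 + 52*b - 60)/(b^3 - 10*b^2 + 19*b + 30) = (b - 2)/(b + 1)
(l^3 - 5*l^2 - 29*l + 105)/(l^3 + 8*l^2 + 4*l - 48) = (l^3 - 5*l^2 - 29*l + 105)/(l^3 + 8*l^2 + 4*l - 48)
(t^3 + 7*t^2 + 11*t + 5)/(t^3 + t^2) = 1 + 6/t + 5/t^2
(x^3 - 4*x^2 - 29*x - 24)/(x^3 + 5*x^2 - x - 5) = (x^2 - 5*x - 24)/(x^2 + 4*x - 5)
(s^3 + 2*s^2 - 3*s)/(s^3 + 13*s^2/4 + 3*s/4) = 4*(s - 1)/(4*s + 1)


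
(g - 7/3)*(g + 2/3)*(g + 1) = g^3 - 2*g^2/3 - 29*g/9 - 14/9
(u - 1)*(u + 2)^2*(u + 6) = u^4 + 9*u^3 + 18*u^2 - 4*u - 24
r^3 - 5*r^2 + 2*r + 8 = (r - 4)*(r - 2)*(r + 1)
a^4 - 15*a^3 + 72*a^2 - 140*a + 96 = (a - 8)*(a - 3)*(a - 2)^2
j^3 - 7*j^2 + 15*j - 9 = (j - 3)^2*(j - 1)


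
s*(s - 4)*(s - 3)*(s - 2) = s^4 - 9*s^3 + 26*s^2 - 24*s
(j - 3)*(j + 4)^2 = j^3 + 5*j^2 - 8*j - 48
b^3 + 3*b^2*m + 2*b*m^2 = b*(b + m)*(b + 2*m)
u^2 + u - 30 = (u - 5)*(u + 6)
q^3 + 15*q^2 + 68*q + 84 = (q + 2)*(q + 6)*(q + 7)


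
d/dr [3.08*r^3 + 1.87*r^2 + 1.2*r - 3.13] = 9.24*r^2 + 3.74*r + 1.2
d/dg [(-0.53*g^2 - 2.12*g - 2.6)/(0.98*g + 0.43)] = (-0.5194*g^2 - 0.4558*g + 1.6364)/(0.9604*g^2 + 0.8428*g + 0.1849)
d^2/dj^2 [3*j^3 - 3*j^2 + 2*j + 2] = 18*j - 6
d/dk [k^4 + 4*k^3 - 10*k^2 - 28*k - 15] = 4*k^3 + 12*k^2 - 20*k - 28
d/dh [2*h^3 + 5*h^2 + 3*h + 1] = 6*h^2 + 10*h + 3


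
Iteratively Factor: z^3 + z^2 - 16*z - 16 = (z - 4)*(z^2 + 5*z + 4) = (z - 4)*(z + 4)*(z + 1)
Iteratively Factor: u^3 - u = (u)*(u^2 - 1) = u*(u + 1)*(u - 1)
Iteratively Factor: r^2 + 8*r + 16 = (r + 4)*(r + 4)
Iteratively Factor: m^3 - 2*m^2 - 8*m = (m + 2)*(m^2 - 4*m) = m*(m + 2)*(m - 4)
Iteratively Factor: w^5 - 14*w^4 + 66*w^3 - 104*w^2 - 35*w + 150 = (w - 5)*(w^4 - 9*w^3 + 21*w^2 + w - 30) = (w - 5)*(w - 2)*(w^3 - 7*w^2 + 7*w + 15) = (w - 5)^2*(w - 2)*(w^2 - 2*w - 3) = (w - 5)^2*(w - 3)*(w - 2)*(w + 1)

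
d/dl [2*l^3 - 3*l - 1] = 6*l^2 - 3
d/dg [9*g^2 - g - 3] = 18*g - 1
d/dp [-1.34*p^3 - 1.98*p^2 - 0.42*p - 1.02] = -4.02*p^2 - 3.96*p - 0.42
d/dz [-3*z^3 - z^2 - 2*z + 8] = -9*z^2 - 2*z - 2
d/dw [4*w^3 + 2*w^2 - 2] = 4*w*(3*w + 1)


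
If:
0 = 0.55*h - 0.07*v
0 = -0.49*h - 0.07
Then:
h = -0.14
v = -1.12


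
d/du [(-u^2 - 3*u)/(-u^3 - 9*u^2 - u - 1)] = (-u*(u + 3)*(3*u^2 + 18*u + 1) + (2*u + 3)*(u^3 + 9*u^2 + u + 1))/(u^3 + 9*u^2 + u + 1)^2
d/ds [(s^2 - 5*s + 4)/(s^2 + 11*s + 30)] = 2*(8*s^2 + 26*s - 97)/(s^4 + 22*s^3 + 181*s^2 + 660*s + 900)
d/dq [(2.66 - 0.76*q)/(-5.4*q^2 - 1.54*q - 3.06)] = (-4.104*q^2 + 28.728*q + 6.422)/(29.16*q^4 + 16.632*q^3 + 35.4196*q^2 + 9.4248*q + 9.3636)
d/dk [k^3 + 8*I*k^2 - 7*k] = 3*k^2 + 16*I*k - 7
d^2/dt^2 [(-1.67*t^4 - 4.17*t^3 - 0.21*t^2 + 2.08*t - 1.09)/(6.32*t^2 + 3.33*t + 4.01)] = (-133.407616*t^6 - 210.876912*t^5 - 365.049642*t^4 - 62.9197779999996*t^3 - 885.635634*t^2 - 856.245462*t - 31.228996)/(252.435968*t^6 + 399.024576*t^5 + 690.752616*t^4 + 543.283173*t^3 + 438.278163*t^2 + 160.640199*t + 64.481201)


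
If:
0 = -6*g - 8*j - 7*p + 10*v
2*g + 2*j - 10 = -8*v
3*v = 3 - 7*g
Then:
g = 3/7 - 3*v/7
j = 32/7 - 25*v/7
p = 288*v/49 - 274/49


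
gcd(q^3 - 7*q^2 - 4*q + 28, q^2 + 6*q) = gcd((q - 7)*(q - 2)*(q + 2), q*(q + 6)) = 1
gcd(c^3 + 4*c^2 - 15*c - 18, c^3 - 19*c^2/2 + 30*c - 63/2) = c - 3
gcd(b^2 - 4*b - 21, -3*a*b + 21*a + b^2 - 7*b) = b - 7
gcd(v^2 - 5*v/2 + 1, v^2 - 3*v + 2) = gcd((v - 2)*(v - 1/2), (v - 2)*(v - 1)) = v - 2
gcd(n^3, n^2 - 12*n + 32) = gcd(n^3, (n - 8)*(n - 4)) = 1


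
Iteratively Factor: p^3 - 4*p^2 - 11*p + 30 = (p + 3)*(p^2 - 7*p + 10) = (p - 5)*(p + 3)*(p - 2)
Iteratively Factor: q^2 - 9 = (q - 3)*(q + 3)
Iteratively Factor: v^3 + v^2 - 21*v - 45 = (v + 3)*(v^2 - 2*v - 15) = (v + 3)^2*(v - 5)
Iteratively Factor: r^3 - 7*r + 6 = (r - 2)*(r^2 + 2*r - 3) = (r - 2)*(r + 3)*(r - 1)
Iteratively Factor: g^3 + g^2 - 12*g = (g)*(g^2 + g - 12) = g*(g - 3)*(g + 4)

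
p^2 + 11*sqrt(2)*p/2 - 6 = (p - sqrt(2)/2)*(p + 6*sqrt(2))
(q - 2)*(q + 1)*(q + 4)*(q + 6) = q^4 + 9*q^3 + 12*q^2 - 44*q - 48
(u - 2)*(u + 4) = u^2 + 2*u - 8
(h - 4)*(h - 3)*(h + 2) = h^3 - 5*h^2 - 2*h + 24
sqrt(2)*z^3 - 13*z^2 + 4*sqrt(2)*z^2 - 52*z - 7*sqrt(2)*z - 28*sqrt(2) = (z + 4)*(z - 7*sqrt(2))*(sqrt(2)*z + 1)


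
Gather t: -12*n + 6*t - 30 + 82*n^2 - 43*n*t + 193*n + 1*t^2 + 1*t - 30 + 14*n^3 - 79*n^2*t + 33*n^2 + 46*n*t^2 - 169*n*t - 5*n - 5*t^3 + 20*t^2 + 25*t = 14*n^3 + 115*n^2 + 176*n - 5*t^3 + t^2*(46*n + 21) + t*(-79*n^2 - 212*n + 32) - 60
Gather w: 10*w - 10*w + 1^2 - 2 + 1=0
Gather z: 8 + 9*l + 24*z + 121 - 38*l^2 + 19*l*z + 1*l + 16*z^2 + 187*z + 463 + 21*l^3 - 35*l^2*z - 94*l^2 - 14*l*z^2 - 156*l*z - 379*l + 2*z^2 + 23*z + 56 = 21*l^3 - 132*l^2 - 369*l + z^2*(18 - 14*l) + z*(-35*l^2 - 137*l + 234) + 648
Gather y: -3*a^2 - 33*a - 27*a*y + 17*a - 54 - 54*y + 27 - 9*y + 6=-3*a^2 - 16*a + y*(-27*a - 63) - 21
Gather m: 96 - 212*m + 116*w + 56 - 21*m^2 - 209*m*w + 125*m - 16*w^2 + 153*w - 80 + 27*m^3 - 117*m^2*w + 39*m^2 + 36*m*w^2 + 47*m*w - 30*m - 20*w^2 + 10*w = 27*m^3 + m^2*(18 - 117*w) + m*(36*w^2 - 162*w - 117) - 36*w^2 + 279*w + 72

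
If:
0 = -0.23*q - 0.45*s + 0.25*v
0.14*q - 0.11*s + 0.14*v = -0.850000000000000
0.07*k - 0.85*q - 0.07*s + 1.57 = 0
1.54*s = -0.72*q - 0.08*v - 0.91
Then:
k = -67.67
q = -3.83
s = 1.26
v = -1.25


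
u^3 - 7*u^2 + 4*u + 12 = (u - 6)*(u - 2)*(u + 1)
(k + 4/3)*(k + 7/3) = k^2 + 11*k/3 + 28/9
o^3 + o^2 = o^2*(o + 1)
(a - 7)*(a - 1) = a^2 - 8*a + 7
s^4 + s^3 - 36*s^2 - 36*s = s*(s - 6)*(s + 1)*(s + 6)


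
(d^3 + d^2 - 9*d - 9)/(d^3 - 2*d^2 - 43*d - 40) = (d^2 - 9)/(d^2 - 3*d - 40)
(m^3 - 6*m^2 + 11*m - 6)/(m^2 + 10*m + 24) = (m^3 - 6*m^2 + 11*m - 6)/(m^2 + 10*m + 24)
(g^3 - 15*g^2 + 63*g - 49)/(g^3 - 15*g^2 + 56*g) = (g^2 - 8*g + 7)/(g*(g - 8))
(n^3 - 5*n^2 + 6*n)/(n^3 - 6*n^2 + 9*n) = (n - 2)/(n - 3)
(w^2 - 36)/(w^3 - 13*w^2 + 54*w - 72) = (w + 6)/(w^2 - 7*w + 12)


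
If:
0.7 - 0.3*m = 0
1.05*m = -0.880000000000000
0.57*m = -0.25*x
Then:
No Solution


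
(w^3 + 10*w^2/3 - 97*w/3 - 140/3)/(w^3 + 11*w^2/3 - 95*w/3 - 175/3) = (3*w + 4)/(3*w + 5)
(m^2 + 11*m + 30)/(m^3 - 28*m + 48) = (m + 5)/(m^2 - 6*m + 8)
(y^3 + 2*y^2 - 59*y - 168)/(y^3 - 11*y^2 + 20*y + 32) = (y^2 + 10*y + 21)/(y^2 - 3*y - 4)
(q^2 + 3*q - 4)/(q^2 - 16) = (q - 1)/(q - 4)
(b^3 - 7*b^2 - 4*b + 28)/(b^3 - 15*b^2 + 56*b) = (b^2 - 4)/(b*(b - 8))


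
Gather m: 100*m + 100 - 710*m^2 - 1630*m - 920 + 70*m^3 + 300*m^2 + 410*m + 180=70*m^3 - 410*m^2 - 1120*m - 640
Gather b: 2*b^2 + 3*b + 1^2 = 2*b^2 + 3*b + 1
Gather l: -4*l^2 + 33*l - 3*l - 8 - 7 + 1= -4*l^2 + 30*l - 14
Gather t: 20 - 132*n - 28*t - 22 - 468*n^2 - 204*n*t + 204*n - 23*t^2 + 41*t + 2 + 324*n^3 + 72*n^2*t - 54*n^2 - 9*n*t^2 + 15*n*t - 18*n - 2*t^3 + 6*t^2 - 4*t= 324*n^3 - 522*n^2 + 54*n - 2*t^3 + t^2*(-9*n - 17) + t*(72*n^2 - 189*n + 9)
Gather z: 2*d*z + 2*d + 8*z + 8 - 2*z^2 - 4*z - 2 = 2*d - 2*z^2 + z*(2*d + 4) + 6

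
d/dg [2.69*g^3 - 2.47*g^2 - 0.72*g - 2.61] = 8.07*g^2 - 4.94*g - 0.72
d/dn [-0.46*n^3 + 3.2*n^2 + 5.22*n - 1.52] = -1.38*n^2 + 6.4*n + 5.22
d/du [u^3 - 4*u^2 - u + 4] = 3*u^2 - 8*u - 1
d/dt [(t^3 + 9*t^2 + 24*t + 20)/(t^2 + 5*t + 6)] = (t^2 + 6*t + 11)/(t^2 + 6*t + 9)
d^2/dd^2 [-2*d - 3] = 0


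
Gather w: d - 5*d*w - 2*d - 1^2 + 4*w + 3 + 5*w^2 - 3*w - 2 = -d + 5*w^2 + w*(1 - 5*d)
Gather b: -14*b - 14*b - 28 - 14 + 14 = -28*b - 28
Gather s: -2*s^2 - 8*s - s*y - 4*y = -2*s^2 + s*(-y - 8) - 4*y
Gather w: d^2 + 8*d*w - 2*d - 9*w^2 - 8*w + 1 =d^2 - 2*d - 9*w^2 + w*(8*d - 8) + 1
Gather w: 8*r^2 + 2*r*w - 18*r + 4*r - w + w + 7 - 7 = 8*r^2 + 2*r*w - 14*r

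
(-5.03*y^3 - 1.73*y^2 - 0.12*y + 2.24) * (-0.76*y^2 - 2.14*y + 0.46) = 3.8228*y^5 + 12.079*y^4 + 1.4796*y^3 - 2.2414*y^2 - 4.8488*y + 1.0304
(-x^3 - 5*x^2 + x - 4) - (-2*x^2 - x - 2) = -x^3 - 3*x^2 + 2*x - 2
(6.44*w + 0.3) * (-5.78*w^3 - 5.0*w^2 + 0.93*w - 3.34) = -37.2232*w^4 - 33.934*w^3 + 4.4892*w^2 - 21.2306*w - 1.002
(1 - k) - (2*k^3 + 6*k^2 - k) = -2*k^3 - 6*k^2 + 1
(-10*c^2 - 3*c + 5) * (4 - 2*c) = 20*c^3 - 34*c^2 - 22*c + 20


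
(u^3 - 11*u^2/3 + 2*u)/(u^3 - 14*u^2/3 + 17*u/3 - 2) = u/(u - 1)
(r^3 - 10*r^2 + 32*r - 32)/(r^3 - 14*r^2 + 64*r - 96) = (r - 2)/(r - 6)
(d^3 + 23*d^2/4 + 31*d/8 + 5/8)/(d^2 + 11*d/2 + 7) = (8*d^3 + 46*d^2 + 31*d + 5)/(4*(2*d^2 + 11*d + 14))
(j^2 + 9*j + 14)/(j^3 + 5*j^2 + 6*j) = (j + 7)/(j*(j + 3))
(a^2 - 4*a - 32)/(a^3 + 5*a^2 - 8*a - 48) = (a - 8)/(a^2 + a - 12)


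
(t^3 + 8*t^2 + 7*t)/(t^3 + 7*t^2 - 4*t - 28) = t*(t + 1)/(t^2 - 4)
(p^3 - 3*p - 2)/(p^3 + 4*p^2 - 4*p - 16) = (p^2 + 2*p + 1)/(p^2 + 6*p + 8)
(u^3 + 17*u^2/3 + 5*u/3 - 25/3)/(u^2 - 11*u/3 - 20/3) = (-3*u^3 - 17*u^2 - 5*u + 25)/(-3*u^2 + 11*u + 20)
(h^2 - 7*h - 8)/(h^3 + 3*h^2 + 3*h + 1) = (h - 8)/(h^2 + 2*h + 1)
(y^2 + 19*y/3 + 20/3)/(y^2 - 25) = (y + 4/3)/(y - 5)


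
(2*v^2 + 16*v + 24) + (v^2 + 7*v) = 3*v^2 + 23*v + 24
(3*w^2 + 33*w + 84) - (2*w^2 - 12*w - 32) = w^2 + 45*w + 116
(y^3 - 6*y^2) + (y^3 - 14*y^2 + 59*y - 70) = 2*y^3 - 20*y^2 + 59*y - 70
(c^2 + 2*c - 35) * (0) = 0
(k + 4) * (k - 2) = k^2 + 2*k - 8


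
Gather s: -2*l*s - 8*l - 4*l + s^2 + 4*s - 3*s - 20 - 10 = -12*l + s^2 + s*(1 - 2*l) - 30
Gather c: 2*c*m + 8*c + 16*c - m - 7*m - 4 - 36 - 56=c*(2*m + 24) - 8*m - 96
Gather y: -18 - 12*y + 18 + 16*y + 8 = 4*y + 8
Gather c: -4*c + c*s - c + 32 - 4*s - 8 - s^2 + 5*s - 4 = c*(s - 5) - s^2 + s + 20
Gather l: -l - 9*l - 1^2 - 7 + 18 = 10 - 10*l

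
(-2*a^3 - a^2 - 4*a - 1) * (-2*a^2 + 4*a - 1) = 4*a^5 - 6*a^4 + 6*a^3 - 13*a^2 + 1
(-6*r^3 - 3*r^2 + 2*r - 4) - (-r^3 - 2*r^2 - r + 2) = -5*r^3 - r^2 + 3*r - 6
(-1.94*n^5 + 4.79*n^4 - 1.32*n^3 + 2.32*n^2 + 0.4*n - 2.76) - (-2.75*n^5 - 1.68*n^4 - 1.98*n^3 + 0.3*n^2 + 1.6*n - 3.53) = 0.81*n^5 + 6.47*n^4 + 0.66*n^3 + 2.02*n^2 - 1.2*n + 0.77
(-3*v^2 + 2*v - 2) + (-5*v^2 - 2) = -8*v^2 + 2*v - 4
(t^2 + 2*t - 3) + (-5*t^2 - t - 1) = -4*t^2 + t - 4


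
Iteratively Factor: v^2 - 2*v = (v)*(v - 2)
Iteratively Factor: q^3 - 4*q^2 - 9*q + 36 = (q + 3)*(q^2 - 7*q + 12) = (q - 3)*(q + 3)*(q - 4)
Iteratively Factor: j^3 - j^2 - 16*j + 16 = (j - 1)*(j^2 - 16) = (j - 4)*(j - 1)*(j + 4)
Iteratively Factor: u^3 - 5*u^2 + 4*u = (u - 1)*(u^2 - 4*u) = u*(u - 1)*(u - 4)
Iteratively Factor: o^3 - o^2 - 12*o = (o - 4)*(o^2 + 3*o) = o*(o - 4)*(o + 3)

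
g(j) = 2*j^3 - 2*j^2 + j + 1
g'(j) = 6*j^2 - 4*j + 1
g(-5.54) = -405.99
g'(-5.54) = 207.31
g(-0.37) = 0.25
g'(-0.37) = 3.30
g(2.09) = 12.61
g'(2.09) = 18.85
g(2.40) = 19.53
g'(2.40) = 25.96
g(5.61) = 296.78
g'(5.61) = 167.39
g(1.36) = 3.69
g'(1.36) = 6.66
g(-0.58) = -0.64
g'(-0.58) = 5.34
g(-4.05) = -168.72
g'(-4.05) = 115.62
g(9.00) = 1306.00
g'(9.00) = 451.00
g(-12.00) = -3755.00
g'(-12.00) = 913.00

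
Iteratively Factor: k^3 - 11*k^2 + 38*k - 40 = (k - 5)*(k^2 - 6*k + 8) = (k - 5)*(k - 4)*(k - 2)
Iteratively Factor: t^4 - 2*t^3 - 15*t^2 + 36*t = (t + 4)*(t^3 - 6*t^2 + 9*t) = (t - 3)*(t + 4)*(t^2 - 3*t) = (t - 3)^2*(t + 4)*(t)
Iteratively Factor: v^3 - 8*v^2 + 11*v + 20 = (v - 5)*(v^2 - 3*v - 4) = (v - 5)*(v - 4)*(v + 1)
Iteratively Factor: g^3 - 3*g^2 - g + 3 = (g - 3)*(g^2 - 1) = (g - 3)*(g - 1)*(g + 1)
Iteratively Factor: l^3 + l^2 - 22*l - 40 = (l + 4)*(l^2 - 3*l - 10) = (l + 2)*(l + 4)*(l - 5)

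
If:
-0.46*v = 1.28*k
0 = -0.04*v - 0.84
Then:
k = 7.55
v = -21.00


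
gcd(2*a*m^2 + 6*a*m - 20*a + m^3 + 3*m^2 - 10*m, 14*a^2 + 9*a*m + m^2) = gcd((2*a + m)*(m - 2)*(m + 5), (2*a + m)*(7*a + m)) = 2*a + m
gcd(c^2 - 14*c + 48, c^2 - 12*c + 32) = c - 8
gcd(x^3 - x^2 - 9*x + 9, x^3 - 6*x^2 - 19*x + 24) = x^2 + 2*x - 3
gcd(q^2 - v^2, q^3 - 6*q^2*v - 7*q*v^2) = q + v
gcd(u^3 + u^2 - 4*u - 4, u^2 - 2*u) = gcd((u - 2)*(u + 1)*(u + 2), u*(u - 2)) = u - 2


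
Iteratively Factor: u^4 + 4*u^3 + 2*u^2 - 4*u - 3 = (u + 1)*(u^3 + 3*u^2 - u - 3) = (u + 1)^2*(u^2 + 2*u - 3) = (u - 1)*(u + 1)^2*(u + 3)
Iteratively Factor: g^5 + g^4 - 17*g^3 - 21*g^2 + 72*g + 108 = (g + 2)*(g^4 - g^3 - 15*g^2 + 9*g + 54) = (g + 2)^2*(g^3 - 3*g^2 - 9*g + 27) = (g - 3)*(g + 2)^2*(g^2 - 9) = (g - 3)^2*(g + 2)^2*(g + 3)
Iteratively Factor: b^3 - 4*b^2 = (b - 4)*(b^2) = b*(b - 4)*(b)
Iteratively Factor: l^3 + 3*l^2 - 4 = (l + 2)*(l^2 + l - 2) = (l - 1)*(l + 2)*(l + 2)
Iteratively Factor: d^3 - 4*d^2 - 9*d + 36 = (d - 4)*(d^2 - 9) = (d - 4)*(d - 3)*(d + 3)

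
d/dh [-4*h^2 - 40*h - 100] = -8*h - 40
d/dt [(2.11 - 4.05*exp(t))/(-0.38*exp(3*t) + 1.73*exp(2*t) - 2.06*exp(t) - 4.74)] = (-3.078*exp(3*t) + 9.4119*exp(2*t) - 7.3006*exp(t) + 23.5436)*exp(t)/(0.1444*exp(6*t) - 1.3148*exp(5*t) + 4.5585*exp(4*t) - 3.5252*exp(3*t) - 12.1568*exp(2*t) + 19.5288*exp(t) + 22.4676)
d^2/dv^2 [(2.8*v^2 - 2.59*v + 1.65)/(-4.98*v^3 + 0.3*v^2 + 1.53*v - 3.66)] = (-138.88224*v^6 + 385.398216*v^5 - 642.2706*v^4 + 796.437252*v^3 - 510.394284*v^2 + 192.96414*v - 57.356766)/(123.505992*v^9 - 22.32036*v^8 - 112.489236*v^7 + 285.996312*v^6 + 1.751706*v^5 - 168.440634*v^4 + 206.628327*v^3 + 13.647042*v^2 - 61.485804*v + 49.027896)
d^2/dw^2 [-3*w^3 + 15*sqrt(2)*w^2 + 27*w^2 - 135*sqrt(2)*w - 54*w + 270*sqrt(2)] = -18*w + 30*sqrt(2) + 54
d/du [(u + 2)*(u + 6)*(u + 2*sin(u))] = (u + 2)*(u + 6)*(2*cos(u) + 1) + (u + 2)*(u + 2*sin(u)) + (u + 6)*(u + 2*sin(u))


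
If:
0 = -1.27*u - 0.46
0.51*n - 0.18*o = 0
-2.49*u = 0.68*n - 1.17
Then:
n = 3.05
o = 8.63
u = -0.36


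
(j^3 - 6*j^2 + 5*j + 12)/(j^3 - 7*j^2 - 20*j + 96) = (j^2 - 3*j - 4)/(j^2 - 4*j - 32)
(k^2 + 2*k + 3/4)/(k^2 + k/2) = (k + 3/2)/k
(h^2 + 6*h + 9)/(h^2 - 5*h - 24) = (h + 3)/(h - 8)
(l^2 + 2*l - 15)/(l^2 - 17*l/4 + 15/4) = 4*(l + 5)/(4*l - 5)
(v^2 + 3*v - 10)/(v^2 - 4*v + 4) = (v + 5)/(v - 2)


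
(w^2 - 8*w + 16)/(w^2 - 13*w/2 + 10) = 2*(w - 4)/(2*w - 5)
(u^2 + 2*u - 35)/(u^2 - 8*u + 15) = (u + 7)/(u - 3)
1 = 1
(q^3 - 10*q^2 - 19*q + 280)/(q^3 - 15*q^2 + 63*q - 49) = (q^2 - 3*q - 40)/(q^2 - 8*q + 7)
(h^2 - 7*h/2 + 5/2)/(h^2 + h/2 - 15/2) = (h - 1)/(h + 3)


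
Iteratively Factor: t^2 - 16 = (t + 4)*(t - 4)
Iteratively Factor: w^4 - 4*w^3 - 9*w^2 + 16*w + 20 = (w - 2)*(w^3 - 2*w^2 - 13*w - 10) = (w - 5)*(w - 2)*(w^2 + 3*w + 2) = (w - 5)*(w - 2)*(w + 1)*(w + 2)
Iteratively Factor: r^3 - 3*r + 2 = (r - 1)*(r^2 + r - 2) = (r - 1)*(r + 2)*(r - 1)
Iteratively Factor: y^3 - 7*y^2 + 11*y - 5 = (y - 1)*(y^2 - 6*y + 5) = (y - 5)*(y - 1)*(y - 1)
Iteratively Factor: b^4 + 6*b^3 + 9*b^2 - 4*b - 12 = (b + 2)*(b^3 + 4*b^2 + b - 6) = (b + 2)*(b + 3)*(b^2 + b - 2) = (b - 1)*(b + 2)*(b + 3)*(b + 2)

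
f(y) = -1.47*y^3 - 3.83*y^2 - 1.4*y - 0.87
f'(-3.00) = -18.11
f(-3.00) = 8.55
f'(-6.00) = -114.20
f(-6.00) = 187.17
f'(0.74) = -9.48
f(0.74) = -4.60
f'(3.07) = -66.48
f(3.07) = -83.80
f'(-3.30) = -24.15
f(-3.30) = 14.87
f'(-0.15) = -0.35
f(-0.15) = -0.74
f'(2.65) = -52.67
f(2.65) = -58.83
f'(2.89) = -60.37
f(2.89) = -72.39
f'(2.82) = -58.07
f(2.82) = -68.24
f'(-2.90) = -16.27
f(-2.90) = 6.83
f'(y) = -4.41*y^2 - 7.66*y - 1.4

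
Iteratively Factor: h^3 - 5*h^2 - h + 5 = (h + 1)*(h^2 - 6*h + 5) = (h - 1)*(h + 1)*(h - 5)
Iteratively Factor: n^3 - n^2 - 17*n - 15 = (n - 5)*(n^2 + 4*n + 3) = (n - 5)*(n + 3)*(n + 1)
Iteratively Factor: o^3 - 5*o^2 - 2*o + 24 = (o - 3)*(o^2 - 2*o - 8) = (o - 4)*(o - 3)*(o + 2)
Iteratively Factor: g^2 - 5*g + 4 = (g - 4)*(g - 1)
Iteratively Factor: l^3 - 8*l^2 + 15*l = (l)*(l^2 - 8*l + 15) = l*(l - 3)*(l - 5)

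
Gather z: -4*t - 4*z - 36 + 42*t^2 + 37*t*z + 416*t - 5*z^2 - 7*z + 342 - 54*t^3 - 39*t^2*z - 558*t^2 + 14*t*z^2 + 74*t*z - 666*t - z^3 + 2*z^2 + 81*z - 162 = -54*t^3 - 516*t^2 - 254*t - z^3 + z^2*(14*t - 3) + z*(-39*t^2 + 111*t + 70) + 144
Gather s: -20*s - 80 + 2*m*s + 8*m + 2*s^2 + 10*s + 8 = 8*m + 2*s^2 + s*(2*m - 10) - 72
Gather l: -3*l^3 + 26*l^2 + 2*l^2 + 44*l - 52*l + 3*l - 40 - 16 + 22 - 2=-3*l^3 + 28*l^2 - 5*l - 36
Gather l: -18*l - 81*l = -99*l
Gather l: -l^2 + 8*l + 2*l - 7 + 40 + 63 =-l^2 + 10*l + 96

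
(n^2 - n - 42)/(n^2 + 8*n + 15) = (n^2 - n - 42)/(n^2 + 8*n + 15)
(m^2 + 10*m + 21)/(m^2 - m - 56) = (m + 3)/(m - 8)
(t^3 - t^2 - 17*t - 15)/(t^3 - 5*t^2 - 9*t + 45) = (t + 1)/(t - 3)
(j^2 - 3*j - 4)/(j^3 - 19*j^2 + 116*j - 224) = (j + 1)/(j^2 - 15*j + 56)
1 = 1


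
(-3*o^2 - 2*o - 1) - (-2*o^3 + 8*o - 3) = 2*o^3 - 3*o^2 - 10*o + 2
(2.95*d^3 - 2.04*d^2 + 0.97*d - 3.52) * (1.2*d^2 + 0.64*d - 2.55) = 3.54*d^5 - 0.56*d^4 - 7.6641*d^3 + 1.5988*d^2 - 4.7263*d + 8.976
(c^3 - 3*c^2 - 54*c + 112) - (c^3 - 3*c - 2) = -3*c^2 - 51*c + 114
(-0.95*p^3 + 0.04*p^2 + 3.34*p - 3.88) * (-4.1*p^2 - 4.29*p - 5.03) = 3.895*p^5 + 3.9115*p^4 - 9.0871*p^3 + 1.3782*p^2 - 0.155000000000001*p + 19.5164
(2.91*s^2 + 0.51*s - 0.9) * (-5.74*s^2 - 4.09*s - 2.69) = -16.7034*s^4 - 14.8293*s^3 - 4.7478*s^2 + 2.3091*s + 2.421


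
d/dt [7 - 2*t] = -2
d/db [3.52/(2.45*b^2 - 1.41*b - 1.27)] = (4.9632 - 17.248*b)/(-2.45*b^2 + 1.41*b + 1.27)^2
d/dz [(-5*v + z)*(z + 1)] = -5*v + 2*z + 1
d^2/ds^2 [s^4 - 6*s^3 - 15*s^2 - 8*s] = 12*s^2 - 36*s - 30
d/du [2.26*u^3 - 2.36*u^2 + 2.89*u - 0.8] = 6.78*u^2 - 4.72*u + 2.89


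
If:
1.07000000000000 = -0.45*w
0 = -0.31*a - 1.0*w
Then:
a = 7.67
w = -2.38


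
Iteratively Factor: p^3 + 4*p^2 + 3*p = (p + 1)*(p^2 + 3*p) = p*(p + 1)*(p + 3)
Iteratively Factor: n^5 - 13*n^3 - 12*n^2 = (n + 1)*(n^4 - n^3 - 12*n^2) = (n + 1)*(n + 3)*(n^3 - 4*n^2) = n*(n + 1)*(n + 3)*(n^2 - 4*n) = n*(n - 4)*(n + 1)*(n + 3)*(n)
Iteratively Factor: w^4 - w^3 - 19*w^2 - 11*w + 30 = (w + 2)*(w^3 - 3*w^2 - 13*w + 15) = (w - 5)*(w + 2)*(w^2 + 2*w - 3) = (w - 5)*(w - 1)*(w + 2)*(w + 3)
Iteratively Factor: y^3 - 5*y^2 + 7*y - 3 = (y - 1)*(y^2 - 4*y + 3) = (y - 1)^2*(y - 3)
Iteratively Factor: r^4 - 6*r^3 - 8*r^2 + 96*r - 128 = (r + 4)*(r^3 - 10*r^2 + 32*r - 32) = (r - 2)*(r + 4)*(r^2 - 8*r + 16) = (r - 4)*(r - 2)*(r + 4)*(r - 4)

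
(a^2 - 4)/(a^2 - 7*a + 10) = (a + 2)/(a - 5)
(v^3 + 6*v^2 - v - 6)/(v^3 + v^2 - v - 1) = (v + 6)/(v + 1)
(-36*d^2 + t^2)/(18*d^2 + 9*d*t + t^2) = (-6*d + t)/(3*d + t)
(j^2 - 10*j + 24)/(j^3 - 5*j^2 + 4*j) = (j - 6)/(j*(j - 1))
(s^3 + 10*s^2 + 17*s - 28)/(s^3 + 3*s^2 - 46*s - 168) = (s^2 + 6*s - 7)/(s^2 - s - 42)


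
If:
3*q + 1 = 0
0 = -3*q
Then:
No Solution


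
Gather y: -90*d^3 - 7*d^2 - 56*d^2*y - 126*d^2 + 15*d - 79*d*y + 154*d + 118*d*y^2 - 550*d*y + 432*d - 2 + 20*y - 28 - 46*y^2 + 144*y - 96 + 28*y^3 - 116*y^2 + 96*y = -90*d^3 - 133*d^2 + 601*d + 28*y^3 + y^2*(118*d - 162) + y*(-56*d^2 - 629*d + 260) - 126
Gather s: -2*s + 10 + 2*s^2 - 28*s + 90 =2*s^2 - 30*s + 100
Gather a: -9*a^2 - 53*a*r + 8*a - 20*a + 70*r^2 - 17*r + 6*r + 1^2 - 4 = -9*a^2 + a*(-53*r - 12) + 70*r^2 - 11*r - 3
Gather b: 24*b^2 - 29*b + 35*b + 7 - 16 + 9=24*b^2 + 6*b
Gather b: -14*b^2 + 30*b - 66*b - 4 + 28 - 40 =-14*b^2 - 36*b - 16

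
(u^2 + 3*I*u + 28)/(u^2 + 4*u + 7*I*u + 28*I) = (u - 4*I)/(u + 4)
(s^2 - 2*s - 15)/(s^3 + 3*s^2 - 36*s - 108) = (s - 5)/(s^2 - 36)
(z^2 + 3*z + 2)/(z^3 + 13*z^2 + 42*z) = (z^2 + 3*z + 2)/(z*(z^2 + 13*z + 42))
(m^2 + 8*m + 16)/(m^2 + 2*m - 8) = (m + 4)/(m - 2)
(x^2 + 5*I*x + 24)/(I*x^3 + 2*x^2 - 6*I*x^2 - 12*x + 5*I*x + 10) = (-I*x^2 + 5*x - 24*I)/(x^3 - 2*x^2*(3 + I) + x*(5 + 12*I) - 10*I)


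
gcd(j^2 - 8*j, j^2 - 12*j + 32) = j - 8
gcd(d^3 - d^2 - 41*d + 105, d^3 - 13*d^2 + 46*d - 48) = d - 3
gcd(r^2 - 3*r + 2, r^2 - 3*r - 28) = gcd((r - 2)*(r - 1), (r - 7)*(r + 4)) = 1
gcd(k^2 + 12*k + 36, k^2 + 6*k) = k + 6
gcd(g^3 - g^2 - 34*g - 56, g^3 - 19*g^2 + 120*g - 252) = g - 7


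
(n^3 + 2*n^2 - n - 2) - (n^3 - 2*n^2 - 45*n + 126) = 4*n^2 + 44*n - 128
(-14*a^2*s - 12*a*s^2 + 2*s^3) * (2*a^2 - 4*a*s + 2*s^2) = -28*a^4*s + 32*a^3*s^2 + 24*a^2*s^3 - 32*a*s^4 + 4*s^5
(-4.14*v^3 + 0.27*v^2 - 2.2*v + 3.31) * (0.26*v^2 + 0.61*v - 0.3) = -1.0764*v^5 - 2.4552*v^4 + 0.8347*v^3 - 0.5624*v^2 + 2.6791*v - 0.993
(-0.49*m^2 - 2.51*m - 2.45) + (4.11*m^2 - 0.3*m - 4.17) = 3.62*m^2 - 2.81*m - 6.62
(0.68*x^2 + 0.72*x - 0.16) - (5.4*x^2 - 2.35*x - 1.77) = -4.72*x^2 + 3.07*x + 1.61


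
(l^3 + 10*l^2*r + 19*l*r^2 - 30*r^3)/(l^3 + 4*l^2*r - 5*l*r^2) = (l + 6*r)/l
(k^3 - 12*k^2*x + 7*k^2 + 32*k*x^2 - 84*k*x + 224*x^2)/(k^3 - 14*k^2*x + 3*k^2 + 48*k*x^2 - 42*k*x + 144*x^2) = (-k^2 + 4*k*x - 7*k + 28*x)/(-k^2 + 6*k*x - 3*k + 18*x)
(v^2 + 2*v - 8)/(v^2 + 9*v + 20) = (v - 2)/(v + 5)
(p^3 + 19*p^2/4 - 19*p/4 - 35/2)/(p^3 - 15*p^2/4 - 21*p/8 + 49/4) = 2*(p + 5)/(2*p - 7)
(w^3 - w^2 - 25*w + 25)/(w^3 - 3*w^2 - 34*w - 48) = (-w^3 + w^2 + 25*w - 25)/(-w^3 + 3*w^2 + 34*w + 48)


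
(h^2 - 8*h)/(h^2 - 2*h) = (h - 8)/(h - 2)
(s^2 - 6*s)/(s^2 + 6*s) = (s - 6)/(s + 6)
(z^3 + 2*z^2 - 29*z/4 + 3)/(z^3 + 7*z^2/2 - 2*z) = (z - 3/2)/z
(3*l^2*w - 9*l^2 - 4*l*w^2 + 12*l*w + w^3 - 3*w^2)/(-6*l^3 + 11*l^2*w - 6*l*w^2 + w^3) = (w - 3)/(-2*l + w)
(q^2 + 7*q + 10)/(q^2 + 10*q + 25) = (q + 2)/(q + 5)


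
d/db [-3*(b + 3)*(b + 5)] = -6*b - 24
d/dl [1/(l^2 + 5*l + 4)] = (-2*l - 5)/(l^2 + 5*l + 4)^2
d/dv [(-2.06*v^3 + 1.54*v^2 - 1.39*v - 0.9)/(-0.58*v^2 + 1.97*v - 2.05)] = (1.1948*v^4 - 8.1164*v^3 + 14.8966*v^2 - 7.358*v + 4.6225)/(0.3364*v^4 - 2.2852*v^3 + 6.2589*v^2 - 8.077*v + 4.2025)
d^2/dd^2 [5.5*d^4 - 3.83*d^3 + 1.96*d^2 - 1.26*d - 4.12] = 66.0*d^2 - 22.98*d + 3.92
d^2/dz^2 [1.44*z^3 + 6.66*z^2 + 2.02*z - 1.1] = 8.64*z + 13.32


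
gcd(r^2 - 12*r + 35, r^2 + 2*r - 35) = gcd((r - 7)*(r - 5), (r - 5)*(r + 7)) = r - 5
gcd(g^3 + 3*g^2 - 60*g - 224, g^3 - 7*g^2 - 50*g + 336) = g^2 - g - 56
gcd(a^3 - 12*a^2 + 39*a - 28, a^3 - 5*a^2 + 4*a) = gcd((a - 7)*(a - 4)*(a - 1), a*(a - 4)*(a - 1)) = a^2 - 5*a + 4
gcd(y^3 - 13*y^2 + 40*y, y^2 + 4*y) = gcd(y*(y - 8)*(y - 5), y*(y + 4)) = y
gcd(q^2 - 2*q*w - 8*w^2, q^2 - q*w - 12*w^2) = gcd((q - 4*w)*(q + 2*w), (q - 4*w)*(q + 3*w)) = q - 4*w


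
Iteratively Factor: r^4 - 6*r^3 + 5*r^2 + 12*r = (r + 1)*(r^3 - 7*r^2 + 12*r) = r*(r + 1)*(r^2 - 7*r + 12) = r*(r - 4)*(r + 1)*(r - 3)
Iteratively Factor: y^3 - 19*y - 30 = (y + 3)*(y^2 - 3*y - 10) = (y + 2)*(y + 3)*(y - 5)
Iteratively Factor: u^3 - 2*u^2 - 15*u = (u + 3)*(u^2 - 5*u) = (u - 5)*(u + 3)*(u)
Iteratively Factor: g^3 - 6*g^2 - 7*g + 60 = (g - 5)*(g^2 - g - 12) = (g - 5)*(g - 4)*(g + 3)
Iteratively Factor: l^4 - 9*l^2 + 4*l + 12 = (l + 1)*(l^3 - l^2 - 8*l + 12) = (l - 2)*(l + 1)*(l^2 + l - 6) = (l - 2)*(l + 1)*(l + 3)*(l - 2)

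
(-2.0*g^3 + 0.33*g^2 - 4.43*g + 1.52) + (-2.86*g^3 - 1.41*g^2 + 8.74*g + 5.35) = -4.86*g^3 - 1.08*g^2 + 4.31*g + 6.87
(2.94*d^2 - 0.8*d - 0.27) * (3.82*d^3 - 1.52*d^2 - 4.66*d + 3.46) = 11.2308*d^5 - 7.5248*d^4 - 13.5158*d^3 + 14.3108*d^2 - 1.5098*d - 0.9342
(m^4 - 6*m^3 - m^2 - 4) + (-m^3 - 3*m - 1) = m^4 - 7*m^3 - m^2 - 3*m - 5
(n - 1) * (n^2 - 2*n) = n^3 - 3*n^2 + 2*n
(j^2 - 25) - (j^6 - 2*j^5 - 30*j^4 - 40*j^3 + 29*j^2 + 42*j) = -j^6 + 2*j^5 + 30*j^4 + 40*j^3 - 28*j^2 - 42*j - 25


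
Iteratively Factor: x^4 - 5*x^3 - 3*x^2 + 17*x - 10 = (x - 5)*(x^3 - 3*x + 2) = (x - 5)*(x - 1)*(x^2 + x - 2) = (x - 5)*(x - 1)^2*(x + 2)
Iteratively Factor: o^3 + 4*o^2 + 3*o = (o)*(o^2 + 4*o + 3) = o*(o + 1)*(o + 3)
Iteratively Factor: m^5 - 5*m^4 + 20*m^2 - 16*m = (m - 1)*(m^4 - 4*m^3 - 4*m^2 + 16*m) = (m - 1)*(m + 2)*(m^3 - 6*m^2 + 8*m) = m*(m - 1)*(m + 2)*(m^2 - 6*m + 8) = m*(m - 2)*(m - 1)*(m + 2)*(m - 4)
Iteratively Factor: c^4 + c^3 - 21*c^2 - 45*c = (c - 5)*(c^3 + 6*c^2 + 9*c) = (c - 5)*(c + 3)*(c^2 + 3*c) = c*(c - 5)*(c + 3)*(c + 3)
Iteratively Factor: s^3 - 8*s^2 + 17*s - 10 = (s - 1)*(s^2 - 7*s + 10) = (s - 5)*(s - 1)*(s - 2)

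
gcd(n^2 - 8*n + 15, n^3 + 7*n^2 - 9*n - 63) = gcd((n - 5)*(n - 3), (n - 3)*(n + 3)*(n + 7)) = n - 3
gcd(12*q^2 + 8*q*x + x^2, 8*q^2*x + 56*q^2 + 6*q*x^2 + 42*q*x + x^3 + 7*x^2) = 2*q + x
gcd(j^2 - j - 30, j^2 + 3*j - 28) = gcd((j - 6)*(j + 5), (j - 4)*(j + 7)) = 1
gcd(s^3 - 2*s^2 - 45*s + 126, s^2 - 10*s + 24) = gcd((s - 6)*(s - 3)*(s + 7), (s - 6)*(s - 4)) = s - 6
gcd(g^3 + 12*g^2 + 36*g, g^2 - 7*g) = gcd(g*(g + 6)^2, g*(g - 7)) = g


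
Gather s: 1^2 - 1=0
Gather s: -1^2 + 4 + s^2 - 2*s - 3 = s^2 - 2*s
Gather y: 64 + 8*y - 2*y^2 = -2*y^2 + 8*y + 64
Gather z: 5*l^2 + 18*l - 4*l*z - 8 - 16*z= 5*l^2 + 18*l + z*(-4*l - 16) - 8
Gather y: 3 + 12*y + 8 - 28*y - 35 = -16*y - 24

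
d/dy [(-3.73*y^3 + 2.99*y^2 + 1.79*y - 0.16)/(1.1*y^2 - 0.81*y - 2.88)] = (-4.103*y^4 + 6.0426*y^3 + 27.8363*y^2 - 16.8704*y - 5.2848)/(1.21*y^4 - 1.782*y^3 - 5.6799*y^2 + 4.6656*y + 8.2944)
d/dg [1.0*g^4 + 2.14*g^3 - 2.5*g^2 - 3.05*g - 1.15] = 4.0*g^3 + 6.42*g^2 - 5.0*g - 3.05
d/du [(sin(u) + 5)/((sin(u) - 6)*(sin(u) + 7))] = (-10*sin(u) + cos(u)^2 - 48)*cos(u)/((sin(u) - 6)^2*(sin(u) + 7)^2)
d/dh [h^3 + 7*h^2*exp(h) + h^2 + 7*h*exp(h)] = 7*h^2*exp(h) + 3*h^2 + 21*h*exp(h) + 2*h + 7*exp(h)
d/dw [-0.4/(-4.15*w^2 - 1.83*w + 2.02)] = (-3.32*w - 0.732)/(4.15*w^2 + 1.83*w - 2.02)^2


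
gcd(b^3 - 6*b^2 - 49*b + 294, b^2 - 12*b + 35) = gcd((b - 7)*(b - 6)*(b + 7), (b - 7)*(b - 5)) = b - 7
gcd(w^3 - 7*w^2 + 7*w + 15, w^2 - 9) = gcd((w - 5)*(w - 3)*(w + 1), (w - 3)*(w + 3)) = w - 3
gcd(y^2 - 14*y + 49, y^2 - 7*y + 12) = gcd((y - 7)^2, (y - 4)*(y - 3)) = 1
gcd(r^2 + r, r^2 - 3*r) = r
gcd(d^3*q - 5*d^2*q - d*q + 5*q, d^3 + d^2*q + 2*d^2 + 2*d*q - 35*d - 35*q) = d - 5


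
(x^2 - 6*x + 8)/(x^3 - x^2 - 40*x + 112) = (x - 2)/(x^2 + 3*x - 28)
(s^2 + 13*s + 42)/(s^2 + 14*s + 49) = (s + 6)/(s + 7)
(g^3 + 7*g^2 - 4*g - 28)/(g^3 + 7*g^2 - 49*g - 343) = (g^2 - 4)/(g^2 - 49)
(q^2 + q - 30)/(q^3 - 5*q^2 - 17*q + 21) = (q^2 + q - 30)/(q^3 - 5*q^2 - 17*q + 21)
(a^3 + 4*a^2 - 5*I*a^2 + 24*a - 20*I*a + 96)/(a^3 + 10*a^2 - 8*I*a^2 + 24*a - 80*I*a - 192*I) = (a + 3*I)/(a + 6)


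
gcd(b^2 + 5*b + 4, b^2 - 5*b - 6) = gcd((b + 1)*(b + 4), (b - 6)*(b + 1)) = b + 1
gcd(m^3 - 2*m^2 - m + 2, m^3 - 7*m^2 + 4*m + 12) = m^2 - m - 2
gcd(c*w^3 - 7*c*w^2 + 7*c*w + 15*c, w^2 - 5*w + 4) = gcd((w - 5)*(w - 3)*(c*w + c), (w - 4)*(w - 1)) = 1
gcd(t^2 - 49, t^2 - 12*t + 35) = t - 7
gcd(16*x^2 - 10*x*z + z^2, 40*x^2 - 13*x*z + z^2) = 8*x - z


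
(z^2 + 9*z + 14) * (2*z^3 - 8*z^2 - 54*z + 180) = 2*z^5 + 10*z^4 - 98*z^3 - 418*z^2 + 864*z + 2520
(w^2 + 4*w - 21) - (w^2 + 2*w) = 2*w - 21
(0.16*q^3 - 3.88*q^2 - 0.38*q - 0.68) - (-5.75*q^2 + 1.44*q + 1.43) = 0.16*q^3 + 1.87*q^2 - 1.82*q - 2.11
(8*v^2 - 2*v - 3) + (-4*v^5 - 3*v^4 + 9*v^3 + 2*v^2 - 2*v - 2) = -4*v^5 - 3*v^4 + 9*v^3 + 10*v^2 - 4*v - 5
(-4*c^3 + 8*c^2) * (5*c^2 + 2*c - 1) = -20*c^5 + 32*c^4 + 20*c^3 - 8*c^2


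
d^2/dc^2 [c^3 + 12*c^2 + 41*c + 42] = 6*c + 24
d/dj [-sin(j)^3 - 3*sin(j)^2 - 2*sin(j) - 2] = (-6*sin(j) + 3*cos(j)^2 - 5)*cos(j)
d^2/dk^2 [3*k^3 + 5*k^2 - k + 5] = 18*k + 10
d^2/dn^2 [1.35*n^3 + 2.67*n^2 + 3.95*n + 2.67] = 8.1*n + 5.34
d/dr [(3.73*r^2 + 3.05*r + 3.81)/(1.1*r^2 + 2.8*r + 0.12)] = (7.089*r^2 - 7.4868*r - 10.302)/(1.21*r^4 + 6.16*r^3 + 8.104*r^2 + 0.672*r + 0.0144)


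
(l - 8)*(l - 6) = l^2 - 14*l + 48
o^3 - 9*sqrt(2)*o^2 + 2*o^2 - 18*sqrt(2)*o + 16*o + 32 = (o + 2)*(o - 8*sqrt(2))*(o - sqrt(2))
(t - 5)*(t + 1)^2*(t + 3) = t^4 - 18*t^2 - 32*t - 15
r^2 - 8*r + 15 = (r - 5)*(r - 3)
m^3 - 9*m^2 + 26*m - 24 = (m - 4)*(m - 3)*(m - 2)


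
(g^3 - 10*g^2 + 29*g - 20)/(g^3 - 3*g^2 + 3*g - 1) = (g^2 - 9*g + 20)/(g^2 - 2*g + 1)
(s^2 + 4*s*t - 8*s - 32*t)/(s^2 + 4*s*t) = (s - 8)/s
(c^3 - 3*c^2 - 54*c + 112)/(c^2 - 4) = (c^2 - c - 56)/(c + 2)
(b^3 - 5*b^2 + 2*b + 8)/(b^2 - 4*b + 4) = (b^2 - 3*b - 4)/(b - 2)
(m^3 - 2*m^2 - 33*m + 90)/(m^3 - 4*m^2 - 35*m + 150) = (m - 3)/(m - 5)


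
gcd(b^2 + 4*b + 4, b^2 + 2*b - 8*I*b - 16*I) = b + 2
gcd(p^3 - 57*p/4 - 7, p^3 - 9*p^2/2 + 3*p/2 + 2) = p^2 - 7*p/2 - 2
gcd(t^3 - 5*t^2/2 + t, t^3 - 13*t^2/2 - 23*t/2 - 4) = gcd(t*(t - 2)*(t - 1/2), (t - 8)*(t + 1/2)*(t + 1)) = 1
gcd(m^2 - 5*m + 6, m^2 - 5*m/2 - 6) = 1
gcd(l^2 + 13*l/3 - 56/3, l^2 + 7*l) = l + 7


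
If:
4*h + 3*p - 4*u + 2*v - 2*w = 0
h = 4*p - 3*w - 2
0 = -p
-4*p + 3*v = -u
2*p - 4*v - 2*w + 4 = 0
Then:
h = -20/7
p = 0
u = -18/7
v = 6/7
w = 2/7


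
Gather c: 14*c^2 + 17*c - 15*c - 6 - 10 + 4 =14*c^2 + 2*c - 12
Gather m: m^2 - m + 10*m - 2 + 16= m^2 + 9*m + 14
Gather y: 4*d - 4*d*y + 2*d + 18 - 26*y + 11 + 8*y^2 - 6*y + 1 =6*d + 8*y^2 + y*(-4*d - 32) + 30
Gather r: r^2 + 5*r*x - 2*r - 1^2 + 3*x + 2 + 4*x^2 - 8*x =r^2 + r*(5*x - 2) + 4*x^2 - 5*x + 1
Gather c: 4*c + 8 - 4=4*c + 4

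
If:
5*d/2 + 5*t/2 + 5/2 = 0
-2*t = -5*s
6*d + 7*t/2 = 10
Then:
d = 27/5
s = -64/25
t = -32/5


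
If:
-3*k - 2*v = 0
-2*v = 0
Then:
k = 0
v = 0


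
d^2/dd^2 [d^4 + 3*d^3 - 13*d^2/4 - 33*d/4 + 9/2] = 12*d^2 + 18*d - 13/2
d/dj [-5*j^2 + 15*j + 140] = 15 - 10*j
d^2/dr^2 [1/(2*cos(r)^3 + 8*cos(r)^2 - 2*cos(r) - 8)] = ((cos(r) + 4)*(-cos(r) + 32*cos(2*r) + 9*cos(3*r))/8 - (3*cos(r)^2 + 8*cos(r) - 1)^2)/((cos(r) + 4)^3*sin(r)^4)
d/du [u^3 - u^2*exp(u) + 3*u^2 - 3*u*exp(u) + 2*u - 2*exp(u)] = -u^2*exp(u) + 3*u^2 - 5*u*exp(u) + 6*u - 5*exp(u) + 2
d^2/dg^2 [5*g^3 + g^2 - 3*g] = 30*g + 2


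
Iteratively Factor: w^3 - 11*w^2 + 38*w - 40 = (w - 2)*(w^2 - 9*w + 20) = (w - 5)*(w - 2)*(w - 4)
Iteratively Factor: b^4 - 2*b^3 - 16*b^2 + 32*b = (b - 4)*(b^3 + 2*b^2 - 8*b) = (b - 4)*(b - 2)*(b^2 + 4*b) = b*(b - 4)*(b - 2)*(b + 4)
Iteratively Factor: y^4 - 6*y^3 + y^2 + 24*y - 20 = (y - 1)*(y^3 - 5*y^2 - 4*y + 20) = (y - 2)*(y - 1)*(y^2 - 3*y - 10) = (y - 2)*(y - 1)*(y + 2)*(y - 5)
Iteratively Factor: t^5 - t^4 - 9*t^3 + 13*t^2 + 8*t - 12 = (t + 3)*(t^4 - 4*t^3 + 3*t^2 + 4*t - 4) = (t - 1)*(t + 3)*(t^3 - 3*t^2 + 4) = (t - 2)*(t - 1)*(t + 3)*(t^2 - t - 2) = (t - 2)^2*(t - 1)*(t + 3)*(t + 1)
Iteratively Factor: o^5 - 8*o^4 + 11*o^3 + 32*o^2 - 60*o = (o - 3)*(o^4 - 5*o^3 - 4*o^2 + 20*o) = (o - 3)*(o - 2)*(o^3 - 3*o^2 - 10*o) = (o - 3)*(o - 2)*(o + 2)*(o^2 - 5*o) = (o - 5)*(o - 3)*(o - 2)*(o + 2)*(o)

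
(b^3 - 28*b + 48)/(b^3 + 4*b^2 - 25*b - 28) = (b^2 + 4*b - 12)/(b^2 + 8*b + 7)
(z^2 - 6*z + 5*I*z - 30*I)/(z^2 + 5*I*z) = (z - 6)/z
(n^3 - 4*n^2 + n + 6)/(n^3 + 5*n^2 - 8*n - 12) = (n - 3)/(n + 6)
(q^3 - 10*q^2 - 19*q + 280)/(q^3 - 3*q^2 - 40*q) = (q - 7)/q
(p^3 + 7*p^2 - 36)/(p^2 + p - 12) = (p^3 + 7*p^2 - 36)/(p^2 + p - 12)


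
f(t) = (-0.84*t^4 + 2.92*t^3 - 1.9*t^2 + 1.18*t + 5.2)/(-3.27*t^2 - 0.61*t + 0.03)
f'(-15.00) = -8.65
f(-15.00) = 72.70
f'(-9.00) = -5.56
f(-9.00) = 30.07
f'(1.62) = 0.69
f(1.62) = -0.92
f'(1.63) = 0.68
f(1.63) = -0.91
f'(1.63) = 0.68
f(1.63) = -0.91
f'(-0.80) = -9.57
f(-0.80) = -0.76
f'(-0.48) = -64.75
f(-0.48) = -8.89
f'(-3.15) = -2.61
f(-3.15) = 6.27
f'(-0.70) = -14.88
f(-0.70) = -1.96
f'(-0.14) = -542.29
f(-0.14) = 97.24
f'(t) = (6.54*t + 0.61)*(-0.84*t^4 + 2.92*t^3 - 1.9*t^2 + 1.18*t + 5.2)/(-3.27*t^2 - 0.61*t + 0.03)^2 + (-3.36*t^3 + 8.76*t^2 - 3.8*t + 1.18)/(-3.27*t^2 - 0.61*t + 0.03)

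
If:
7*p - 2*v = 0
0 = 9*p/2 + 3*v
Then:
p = 0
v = 0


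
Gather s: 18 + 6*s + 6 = 6*s + 24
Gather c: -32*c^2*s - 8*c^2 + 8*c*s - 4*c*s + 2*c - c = c^2*(-32*s - 8) + c*(4*s + 1)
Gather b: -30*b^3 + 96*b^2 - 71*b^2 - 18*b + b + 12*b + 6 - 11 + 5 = -30*b^3 + 25*b^2 - 5*b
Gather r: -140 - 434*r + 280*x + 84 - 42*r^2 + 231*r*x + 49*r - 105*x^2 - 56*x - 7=-42*r^2 + r*(231*x - 385) - 105*x^2 + 224*x - 63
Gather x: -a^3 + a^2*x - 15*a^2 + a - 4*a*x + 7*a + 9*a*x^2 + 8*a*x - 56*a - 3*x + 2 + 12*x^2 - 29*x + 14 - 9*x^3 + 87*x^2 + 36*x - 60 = -a^3 - 15*a^2 - 48*a - 9*x^3 + x^2*(9*a + 99) + x*(a^2 + 4*a + 4) - 44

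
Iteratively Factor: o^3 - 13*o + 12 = (o - 1)*(o^2 + o - 12) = (o - 3)*(o - 1)*(o + 4)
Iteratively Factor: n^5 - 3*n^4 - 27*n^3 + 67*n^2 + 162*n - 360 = (n + 4)*(n^4 - 7*n^3 + n^2 + 63*n - 90) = (n + 3)*(n + 4)*(n^3 - 10*n^2 + 31*n - 30) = (n - 5)*(n + 3)*(n + 4)*(n^2 - 5*n + 6) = (n - 5)*(n - 3)*(n + 3)*(n + 4)*(n - 2)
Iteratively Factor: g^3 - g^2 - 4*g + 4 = (g - 2)*(g^2 + g - 2) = (g - 2)*(g - 1)*(g + 2)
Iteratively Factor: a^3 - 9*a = (a + 3)*(a^2 - 3*a) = a*(a + 3)*(a - 3)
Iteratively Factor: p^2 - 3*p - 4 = (p - 4)*(p + 1)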